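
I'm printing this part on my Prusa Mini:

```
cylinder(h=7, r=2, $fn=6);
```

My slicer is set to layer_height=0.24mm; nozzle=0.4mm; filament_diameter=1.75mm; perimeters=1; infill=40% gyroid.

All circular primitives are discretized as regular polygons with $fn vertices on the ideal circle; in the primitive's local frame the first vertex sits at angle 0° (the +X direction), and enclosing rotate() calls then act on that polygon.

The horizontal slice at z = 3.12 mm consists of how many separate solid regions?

At z = 3.12 mm: the cylinder: section is a regular 6-gon, circumradius r=2. The result has 1 disconnected region.

1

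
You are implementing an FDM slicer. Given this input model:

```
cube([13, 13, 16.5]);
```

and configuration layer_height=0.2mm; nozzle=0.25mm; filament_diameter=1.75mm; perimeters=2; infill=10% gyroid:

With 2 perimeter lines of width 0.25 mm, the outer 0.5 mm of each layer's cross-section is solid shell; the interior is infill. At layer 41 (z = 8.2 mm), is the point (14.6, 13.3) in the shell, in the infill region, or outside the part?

outside

At z = 8.2 mm: the cube is present — its section is the full 13×13 rectangle. Overall, the cross-section is a single solid region. The nearest boundary edge runs (13.00, 0.00)→(13.00, 13.00); distance from the point to it = 1.63 mm. The point is not inside any of the regions above, so it lies outside the cross-section (1.63 mm from the nearest boundary).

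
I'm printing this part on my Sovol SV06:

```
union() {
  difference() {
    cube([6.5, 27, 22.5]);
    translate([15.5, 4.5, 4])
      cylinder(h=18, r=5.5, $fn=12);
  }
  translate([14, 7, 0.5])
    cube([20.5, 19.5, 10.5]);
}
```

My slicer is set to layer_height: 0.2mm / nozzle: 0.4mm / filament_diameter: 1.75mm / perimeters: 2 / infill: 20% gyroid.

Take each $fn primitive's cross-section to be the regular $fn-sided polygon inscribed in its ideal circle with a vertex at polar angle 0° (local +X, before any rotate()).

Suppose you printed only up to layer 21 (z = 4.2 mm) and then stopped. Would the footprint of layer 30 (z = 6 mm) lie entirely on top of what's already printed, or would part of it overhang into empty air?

Compare the two slices. At z = 4.2: the cube (footprint 6.5×27) is included at this height (area 175.50 mm²); the cylinder at (15.5, 4.5): section is a regular 12-gon, circumradius r=5.5 (area = (12/2)·5.500²·sin(360°/12) = 90.75 mm²); After the difference (first − rest): starting from the 6.5×27 cube (175.50 mm²), the r=5.5 cylinder at (15.5, 4.5) misses the remaining region (no effect) — area = 175.50 mm²; the cube at (14, 7) (footprint 20.5×19.5) is included at this height (area 399.75 mm²); Combining (union): the 2 present regions are separate (no shared area or edge), so areas and boundary lengths simply add and each stays a separate island — area = 575.25 mm². At z = 6: the cube (footprint 6.5×27) is included at this height (area 175.50 mm²); the cylinder at (15.5, 4.5): section is a regular 12-gon, circumradius r=5.5 (area = (12/2)·5.500²·sin(360°/12) = 90.75 mm²); Taking the first minus the rest: starting from the 6.5×27 cube (175.50 mm²), the r=5.5 cylinder at (15.5, 4.5) misses the remaining region (no effect) — area = 175.50 mm²; the cube at (14, 7) is present — its section is the full 20.5×19.5 rectangle (area 399.75 mm²); Merging all regions: the 2 present regions are separate (no shared area or edge), so areas and boundary lengths simply add and each stays a separate island — area = 575.25 mm². Checking containment: the cross-section at z = 6 is a subset of the cross-section at z = 4.2.

entirely on top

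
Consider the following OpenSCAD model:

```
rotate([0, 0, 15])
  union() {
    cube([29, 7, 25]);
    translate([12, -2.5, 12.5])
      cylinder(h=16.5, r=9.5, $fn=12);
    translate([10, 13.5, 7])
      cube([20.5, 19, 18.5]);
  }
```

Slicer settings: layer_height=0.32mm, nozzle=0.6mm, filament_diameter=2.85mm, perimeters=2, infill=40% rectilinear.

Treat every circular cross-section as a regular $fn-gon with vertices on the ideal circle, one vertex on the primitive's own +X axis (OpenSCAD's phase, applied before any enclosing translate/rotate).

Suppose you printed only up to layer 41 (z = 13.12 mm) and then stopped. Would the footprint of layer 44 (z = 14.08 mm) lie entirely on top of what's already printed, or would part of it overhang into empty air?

Compare the two slices. At z = 13.12: the 29×7 cube contributes its full rectangle (area 203.00 mm²); the r=9.5 cylinder at (12, -2.5) contributes a regular 12-gon of circumradius 9.5 (area = (12/2)·9.500²·sin(360°/12) = 270.75 mm²); the 20.5×19 cube at (10, 13.5) contributes its full rectangle (area 389.50 mm²); Combining (union): the regions partially overlap — summed areas 863.25 mm² minus the doubly-counted overlap 89.55 mm² gives 773.70 mm² — area = 773.70 mm²; (whole slice rotated 15° about Z — lengths, areas and connectivity unchanged). At z = 14.08: the 29×7 cube contributes its full rectangle (area 203.00 mm²); the cylinder at (12, -2.5): section is a regular 12-gon, circumradius r=9.5 (area = (12/2)·9.500²·sin(360°/12) = 270.75 mm²); the cube at (10, 13.5) is present — its section is the full 20.5×19 rectangle (area 389.50 mm²); Merging all regions: the regions partially overlap — summed areas 863.25 mm² minus the doubly-counted overlap 89.55 mm² gives 773.70 mm² — area = 773.70 mm²; (whole slice rotated 15° about Z — lengths, areas and connectivity unchanged). Checking containment: the cross-section at z = 14.08 is a subset of the cross-section at z = 13.12.

entirely on top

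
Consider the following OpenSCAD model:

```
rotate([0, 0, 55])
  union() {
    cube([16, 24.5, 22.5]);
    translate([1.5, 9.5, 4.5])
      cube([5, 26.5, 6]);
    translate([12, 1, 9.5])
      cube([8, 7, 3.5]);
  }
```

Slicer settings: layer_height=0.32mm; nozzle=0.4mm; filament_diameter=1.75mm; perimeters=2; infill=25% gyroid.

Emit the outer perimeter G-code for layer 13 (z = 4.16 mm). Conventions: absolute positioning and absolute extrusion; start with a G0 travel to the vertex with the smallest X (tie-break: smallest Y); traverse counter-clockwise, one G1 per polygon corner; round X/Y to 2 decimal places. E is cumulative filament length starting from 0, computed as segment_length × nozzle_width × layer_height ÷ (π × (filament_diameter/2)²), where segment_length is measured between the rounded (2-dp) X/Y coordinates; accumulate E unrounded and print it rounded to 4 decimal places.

At z = 4.16 mm: the cube (footprint 16×24.5) is included at this height; the cube at (1.5, 9.5) is not intersected at this z (z outside [4.5, 10.5]); the cube at (12, 1) does not reach this height (z outside [9.5, 13]); Combining (union): only the 16×24.5 cube is present, so the union is just that shape — 1 connected region; (whole slice rotated 55° about Z — lengths, areas and connectivity unchanged). The outline is a single polygon with 4 vertices. Extrusion per mm of travel: 0.4 × 0.32 / (π × 0.875²) = 0.053216. Accumulating E over each segment gives final E = 4.3109.

G0 X-20.07 Y14.05 Z4.16
G1 X0.00 Y0.00 E1.3038
G1 X9.18 Y13.11 E2.1555
G1 X-10.89 Y27.16 E3.4592
G1 X-20.07 Y14.05 E4.3109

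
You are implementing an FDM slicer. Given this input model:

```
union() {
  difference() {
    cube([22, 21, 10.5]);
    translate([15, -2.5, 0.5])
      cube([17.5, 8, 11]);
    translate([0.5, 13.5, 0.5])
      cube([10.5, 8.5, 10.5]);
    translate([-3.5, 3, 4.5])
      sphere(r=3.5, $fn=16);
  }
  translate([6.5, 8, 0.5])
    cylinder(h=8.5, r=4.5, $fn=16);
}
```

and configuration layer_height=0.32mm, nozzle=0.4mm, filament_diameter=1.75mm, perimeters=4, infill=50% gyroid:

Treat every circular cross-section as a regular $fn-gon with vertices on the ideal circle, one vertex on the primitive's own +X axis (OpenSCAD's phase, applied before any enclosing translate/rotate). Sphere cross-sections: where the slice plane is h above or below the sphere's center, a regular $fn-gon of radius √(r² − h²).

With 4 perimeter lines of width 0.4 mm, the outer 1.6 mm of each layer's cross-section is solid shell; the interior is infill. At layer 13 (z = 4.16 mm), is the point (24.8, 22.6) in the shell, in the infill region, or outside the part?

At z = 4.16 mm: the cube (footprint 22×21) is included at this height; the cube at (15, -2.5) is present — its section is the full 17.5×8 rectangle; the 10.5×8.5 cube at (0.5, 13.5) contributes its full rectangle; the r=3.5 sphere at (-3.5, 3) contributes a regular 16-gon of circumradius √(3.5²−0.34²) = 3.483; Taking the first minus the rest: starting from the 22×21 cube, the 17.5×8 cube at (15, -2.5) partially overlaps it — only the 38.50 mm² overlap (of its 140.00 mm²) is removed, clipping the outline; the 10.5×8.5 cube at (0.5, 13.5) partially overlaps it — only the 78.75 mm² overlap (of its 89.25 mm²) is removed, clipping the outline; the r=3.5 sphere at (-3.5, 3) misses the remaining region (no effect) — 1 connected region; the r=4.5 cylinder at (6.5, 8) gives a regular 16-gon of circumradius 4.5 (constant along its height); Merging all regions: the r=4.5 cylinder at (6.5, 8) lies entirely inside the result so far, so the union is just the result so far — 1 connected region. Overall, the cross-section is a single solid region. The nearest boundary edge runs (11.00, 21.00)→(22.00, 21.00); distance from the point to it = 3.22 mm. The point is not inside any of the regions above, so it lies outside the cross-section (3.22 mm from the nearest boundary).

outside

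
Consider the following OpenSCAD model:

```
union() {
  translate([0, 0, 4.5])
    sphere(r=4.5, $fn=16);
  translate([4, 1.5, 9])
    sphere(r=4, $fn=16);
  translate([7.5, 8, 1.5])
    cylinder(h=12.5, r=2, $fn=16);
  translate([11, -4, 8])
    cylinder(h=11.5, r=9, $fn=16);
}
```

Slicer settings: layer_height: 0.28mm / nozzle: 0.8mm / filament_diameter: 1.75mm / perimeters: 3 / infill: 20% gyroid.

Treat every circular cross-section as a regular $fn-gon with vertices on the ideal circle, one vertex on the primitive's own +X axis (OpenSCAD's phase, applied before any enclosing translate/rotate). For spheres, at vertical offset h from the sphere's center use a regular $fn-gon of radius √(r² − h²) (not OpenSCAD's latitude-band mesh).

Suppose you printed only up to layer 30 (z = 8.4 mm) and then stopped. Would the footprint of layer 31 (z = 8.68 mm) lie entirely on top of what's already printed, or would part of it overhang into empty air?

entirely on top

Compare the two slices. At z = 8.4: the r=4.5 sphere contributes a regular 16-gon of circumradius √(4.5²−3.9²) = 2.245 (area = (16/2)·2.245²·sin(360°/16) = 15.43 mm²); the sphere at (4, 1.5): section is a regular 16-gon, circumradius = √(r²−h²) = √(4²−0.6²) = 3.955 (area = (16/2)·3.955²·sin(360°/16) = 47.88 mm²); the r=2 cylinder at (7.5, 8) contributes a regular 16-gon of circumradius 2 (area = (16/2)·2.000²·sin(360°/16) = 12.25 mm²); the cylinder at (11, -4): section is a regular 16-gon, circumradius r=9 (area = (16/2)·9.000²·sin(360°/16) = 247.98 mm²); Combining (union): the regions partially overlap — summed areas 323.54 mm² minus the doubly-counted overlap 26.79 mm² gives 296.74 mm² — area = 296.74 mm². At z = 8.68: the sphere: section is a regular 16-gon, circumradius = √(r²−h²) = √(4.5²−4.18²) = 1.667 (area = (16/2)·1.667²·sin(360°/16) = 8.50 mm²); the sphere at (4, 1.5): section is a regular 16-gon, circumradius = √(r²−h²) = √(4²−0.32²) = 3.987 (area = (16/2)·3.987²·sin(360°/16) = 48.67 mm²); the r=2 cylinder at (7.5, 8) contributes a regular 16-gon of circumradius 2 (area = (16/2)·2.000²·sin(360°/16) = 12.25 mm²); the r=9 cylinder at (11, -4) contributes a regular 16-gon of circumradius 9 (area = (16/2)·9.000²·sin(360°/16) = 247.98 mm²); Taking the union: the regions partially overlap — summed areas 317.40 mm² minus the doubly-counted overlap 24.69 mm² gives 292.71 mm² — area = 292.71 mm². Checking containment: the cross-section at z = 8.68 is a subset of the cross-section at z = 8.4.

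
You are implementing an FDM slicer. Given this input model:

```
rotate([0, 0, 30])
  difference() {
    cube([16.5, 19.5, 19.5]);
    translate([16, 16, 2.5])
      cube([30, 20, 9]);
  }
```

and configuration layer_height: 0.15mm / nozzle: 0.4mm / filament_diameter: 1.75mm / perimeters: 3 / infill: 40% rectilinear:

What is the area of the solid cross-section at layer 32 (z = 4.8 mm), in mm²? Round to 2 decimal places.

320.00 mm²

At z = 4.8 mm: the cube is present — its section is the full 16.5×19.5 rectangle (area 321.75 mm²); the cube at (16, 16) is present — its section is the full 30×20 rectangle (area 600.00 mm²); Subtracting the remaining from the first: starting from the 16.5×19.5 cube (321.75 mm²), the 30×20 cube at (16, 16) partially overlaps it — only the 1.75 mm² overlap (of its 600.00 mm²) is removed, clipping the outline — area = 320.00 mm²; (whole slice rotated 30° about Z — lengths, areas and connectivity unchanged). Overall, the cross-section is a single solid region. Net area = 320.00 mm².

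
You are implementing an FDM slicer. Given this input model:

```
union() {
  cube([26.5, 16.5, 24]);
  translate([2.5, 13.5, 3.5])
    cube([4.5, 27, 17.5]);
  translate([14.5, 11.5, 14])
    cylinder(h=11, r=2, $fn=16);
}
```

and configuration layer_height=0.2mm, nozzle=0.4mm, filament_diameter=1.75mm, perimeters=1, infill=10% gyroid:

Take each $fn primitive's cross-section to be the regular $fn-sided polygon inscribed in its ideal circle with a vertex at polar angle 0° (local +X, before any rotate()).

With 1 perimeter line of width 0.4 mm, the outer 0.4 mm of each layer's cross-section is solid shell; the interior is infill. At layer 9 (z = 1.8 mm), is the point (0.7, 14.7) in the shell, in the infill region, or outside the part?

At z = 1.8 mm: the cube (footprint 26.5×16.5) is included at this height; the cube at (2.5, 13.5) does not reach this height (z outside [3.5, 21]); the cylinder at (14.5, 11.5) does not reach this height (z outside [14, 25]); Combining (union): only the 26.5×16.5 cube is present, so the union is just that shape — 1 connected region. Overall, the cross-section is a single solid region. The nearest boundary edge runs (0.00, 16.50)→(0.00, 0.00); distance from the point to it = 0.70 mm. The point is inside the cross-section and 0.70 mm from the nearest boundary — more than the 0.4 mm shell width (1 × 0.4), so it's in the infill interior.

infill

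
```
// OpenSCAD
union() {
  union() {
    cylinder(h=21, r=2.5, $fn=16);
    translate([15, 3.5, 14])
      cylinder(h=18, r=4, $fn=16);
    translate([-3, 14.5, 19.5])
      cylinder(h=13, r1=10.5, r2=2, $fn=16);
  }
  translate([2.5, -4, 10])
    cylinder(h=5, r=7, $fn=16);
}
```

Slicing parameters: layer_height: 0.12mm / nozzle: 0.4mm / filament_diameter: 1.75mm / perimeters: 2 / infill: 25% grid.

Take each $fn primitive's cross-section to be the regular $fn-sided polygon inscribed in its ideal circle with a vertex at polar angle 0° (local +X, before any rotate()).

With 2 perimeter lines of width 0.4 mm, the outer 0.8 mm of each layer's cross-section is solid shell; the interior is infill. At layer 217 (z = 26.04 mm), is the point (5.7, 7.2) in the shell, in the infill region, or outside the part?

At z = 26.04 mm: the cylinder does not reach this height (z outside [0, 21]); the cylinder at (15, 3.5): section is a regular 16-gon, circumradius r=4; the cone at (-3, 14.5) contributes a regular 16-gon of circumradius 6.224 (interpolated between r1=10.5 and r2=2 at t=0.503); Taking the union: the 2 present regions are separate (no shared area or edge), so areas and boundary lengths simply add and each stays a separate island — 2 connected regions; the cylinder at (2.5, -4) is not intersected at this z (z outside [10, 15]); Merging all regions: only that combined region is present, so the union is just that shape — 2 connected regions. Overall, the cross-section has 2 separate islands. The nearest boundary edge runs (2.75, 12.12)→(1.40, 10.10); distance from the point to it = 5.19 mm. The point is not inside any of the regions above, so it lies outside the cross-section (5.19 mm from the nearest boundary).

outside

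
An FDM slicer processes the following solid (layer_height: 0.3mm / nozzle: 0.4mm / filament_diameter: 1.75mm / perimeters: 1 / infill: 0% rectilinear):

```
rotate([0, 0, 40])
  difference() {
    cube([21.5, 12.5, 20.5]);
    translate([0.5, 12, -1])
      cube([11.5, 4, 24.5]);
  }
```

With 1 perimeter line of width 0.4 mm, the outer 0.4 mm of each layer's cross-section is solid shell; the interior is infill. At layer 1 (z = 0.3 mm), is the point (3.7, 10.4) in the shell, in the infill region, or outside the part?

At z = 0.3 mm: the cube (footprint 21.5×12.5) is included at this height; the 11.5×4 cube at (0.5, 12) contributes its full rectangle; Taking the first minus the rest: starting from the 21.5×12.5 cube, the 11.5×4 cube at (0.5, 12) partially overlaps it — only the 5.75 mm² overlap (of its 46.00 mm²) is removed, clipping the outline — 1 connected region; (whole slice rotated 40° about Z — lengths, areas and connectivity unchanged). Overall, the cross-section is a single solid region. Undo the 40° rotation: the query point maps to (9.519, 5.589) in the un-rotated model frame. The nearest boundary edge runs (21.50, 0.00)→(0.00, 0.00); distance from the point to it = 5.59 mm. The point is inside the cross-section and 5.59 mm from the nearest boundary — more than the 0.4 mm shell width (1 × 0.4), so it's in the infill interior.

infill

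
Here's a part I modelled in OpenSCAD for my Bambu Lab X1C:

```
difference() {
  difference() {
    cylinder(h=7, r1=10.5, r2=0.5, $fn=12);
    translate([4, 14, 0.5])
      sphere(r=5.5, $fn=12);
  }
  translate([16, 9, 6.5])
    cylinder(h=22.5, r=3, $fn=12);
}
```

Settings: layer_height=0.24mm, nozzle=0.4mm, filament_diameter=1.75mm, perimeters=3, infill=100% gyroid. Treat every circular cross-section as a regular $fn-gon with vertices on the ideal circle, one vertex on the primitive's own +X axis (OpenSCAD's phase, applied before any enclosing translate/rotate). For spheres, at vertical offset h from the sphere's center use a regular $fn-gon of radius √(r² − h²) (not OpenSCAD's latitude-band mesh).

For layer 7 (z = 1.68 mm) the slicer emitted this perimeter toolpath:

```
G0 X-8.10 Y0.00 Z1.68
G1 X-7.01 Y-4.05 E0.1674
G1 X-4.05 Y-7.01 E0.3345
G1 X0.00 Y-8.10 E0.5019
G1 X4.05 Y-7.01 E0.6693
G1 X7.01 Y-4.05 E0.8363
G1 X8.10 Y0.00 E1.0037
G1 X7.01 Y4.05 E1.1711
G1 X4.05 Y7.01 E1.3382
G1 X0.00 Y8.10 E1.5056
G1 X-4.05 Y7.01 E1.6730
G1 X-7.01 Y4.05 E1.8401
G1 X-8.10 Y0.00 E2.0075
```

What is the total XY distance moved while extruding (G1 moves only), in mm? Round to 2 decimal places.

50.30 mm

Sum the Euclidean lengths of each G1 segment: total = 50.30 mm.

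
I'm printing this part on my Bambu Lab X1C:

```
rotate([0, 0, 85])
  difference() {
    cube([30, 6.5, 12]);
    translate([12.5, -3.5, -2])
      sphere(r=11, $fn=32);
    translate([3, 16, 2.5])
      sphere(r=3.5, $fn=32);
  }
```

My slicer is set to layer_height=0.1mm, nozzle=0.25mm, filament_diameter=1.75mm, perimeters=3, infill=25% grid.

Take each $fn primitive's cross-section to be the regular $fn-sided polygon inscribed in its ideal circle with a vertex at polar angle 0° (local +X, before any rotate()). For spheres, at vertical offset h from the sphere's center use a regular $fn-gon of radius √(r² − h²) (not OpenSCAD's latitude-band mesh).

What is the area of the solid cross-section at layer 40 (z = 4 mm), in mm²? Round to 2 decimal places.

125.08 mm²

At z = 4 mm: the cube is present — its section is the full 30×6.5 rectangle (area 195.00 mm²); the r=11 sphere at (12.5, -3.5) contributes a regular 32-gon of circumradius √(11²−6²) = 9.220 (area = (32/2)·9.220²·sin(360°/32) = 265.32 mm²); the r=3.5 sphere at (3, 16) slices to a regular 32-gon of circumradius 3.162 (√(r²−h²) with h=1.5 from center) (area = (32/2)·3.162²·sin(360°/32) = 31.21 mm²); Subtracting the remaining from the first: starting from the 30×6.5 cube (195.00 mm²), the r=11 sphere at (12.5, -3.5) partially overlaps it — only the 69.92 mm² overlap (of its 265.32 mm²) is removed, clipping the outline; the r=3.5 sphere at (3, 16) misses the remaining region (no effect) — area = 125.08 mm²; (whole slice rotated 85° about Z — lengths, areas and connectivity unchanged). Overall, the cross-section is a single solid region. Net area = 125.08 mm².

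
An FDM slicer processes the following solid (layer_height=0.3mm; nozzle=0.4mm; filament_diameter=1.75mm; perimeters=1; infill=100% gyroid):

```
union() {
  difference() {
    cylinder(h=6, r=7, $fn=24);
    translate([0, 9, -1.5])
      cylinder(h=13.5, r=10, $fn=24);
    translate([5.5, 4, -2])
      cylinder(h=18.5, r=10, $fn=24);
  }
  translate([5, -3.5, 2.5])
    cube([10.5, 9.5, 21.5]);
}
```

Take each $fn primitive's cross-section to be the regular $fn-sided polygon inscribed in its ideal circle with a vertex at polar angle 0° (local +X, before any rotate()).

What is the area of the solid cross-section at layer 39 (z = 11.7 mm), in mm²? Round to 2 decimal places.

99.75 mm²

At z = 11.7 mm: the cylinder is absent (z outside [0, 6]); the r=10 cylinder at (0, 9) contributes a regular 24-gon of circumradius 10 (area = (24/2)·10.000²·sin(360°/24) = 310.58 mm²); the r=10 cylinder at (5.5, 4) gives a regular 24-gon of circumradius 10 (constant along its height) (area = (24/2)·10.000²·sin(360°/24) = 310.58 mm²); Subtracting the remaining from the first: the first operand is absent here, so nothing remains; the cube at (5, -3.5) is present — its section is the full 10.5×9.5 rectangle (area 99.75 mm²); Taking the union: only the 10.5×9.5 cube at (5, -3.5) is present, so the union is just that shape — area = 99.75 mm². Overall, the cross-section is a single solid region. Net area = 99.75 mm².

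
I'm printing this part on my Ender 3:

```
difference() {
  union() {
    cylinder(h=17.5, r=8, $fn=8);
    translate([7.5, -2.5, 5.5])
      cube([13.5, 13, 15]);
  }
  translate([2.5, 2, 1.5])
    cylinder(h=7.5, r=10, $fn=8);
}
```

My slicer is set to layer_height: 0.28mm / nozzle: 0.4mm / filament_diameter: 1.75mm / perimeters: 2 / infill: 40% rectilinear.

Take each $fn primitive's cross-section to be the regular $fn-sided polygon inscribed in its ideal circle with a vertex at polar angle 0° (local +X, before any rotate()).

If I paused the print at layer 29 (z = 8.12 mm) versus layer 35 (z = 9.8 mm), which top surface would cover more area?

Layer 29 (z = 8.12): the cylinder: section is a regular 8-gon, circumradius r=8 (area = (8/2)·8.000²·sin(360°/8) = 181.02 mm²); the cube at (7.5, -2.5) (footprint 13.5×13) is included at this height (area 175.50 mm²); Combining (union): the regions partially overlap — summed areas 356.52 mm² minus the doubly-counted overlap 0.60 mm² gives 355.92 mm² — area = 355.92 mm²; the r=10 cylinder at (2.5, 2) gives a regular 8-gon of circumradius 10 (constant along its height) (area = (8/2)·10.000²·sin(360°/8) = 282.84 mm²); After the difference (first − rest): starting from the result so far (355.92 mm²), the r=10 cylinder at (2.5, 2) partially overlaps it — only the 210.48 mm² overlap (of its 282.84 mm²) is removed, clipping the outline — area = 145.44 mm². So its area = 145.44 mm². Layer 35 (z = 9.8): the r=8 cylinder contributes a regular 8-gon of circumradius 8 (area = (8/2)·8.000²·sin(360°/8) = 181.02 mm²); the 13.5×13 cube at (7.5, -2.5) contributes its full rectangle (area 175.50 mm²); Merging all regions: the regions partially overlap — summed areas 356.52 mm² minus the doubly-counted overlap 0.60 mm² gives 355.92 mm² — area = 355.92 mm²; the cylinder at (2.5, 2) is not intersected at this z (z outside [1.5, 9]); Taking the first minus the rest: none of the subtracted shapes is present at this height, so that combined region is unchanged — area = 355.92 mm². So its area = 355.92 mm². Layer 35 is larger (355.92 vs 145.44 mm²).

layer 35 (z = 9.8 mm)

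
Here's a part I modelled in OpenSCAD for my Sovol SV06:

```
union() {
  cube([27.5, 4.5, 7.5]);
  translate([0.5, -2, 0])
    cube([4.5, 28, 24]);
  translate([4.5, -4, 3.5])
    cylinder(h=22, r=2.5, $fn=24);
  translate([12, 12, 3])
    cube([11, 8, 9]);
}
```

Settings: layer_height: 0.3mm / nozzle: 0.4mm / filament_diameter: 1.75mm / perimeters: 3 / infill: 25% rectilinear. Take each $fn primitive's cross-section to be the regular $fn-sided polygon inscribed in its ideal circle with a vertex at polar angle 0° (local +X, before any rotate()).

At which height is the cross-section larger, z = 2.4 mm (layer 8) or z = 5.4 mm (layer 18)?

layer 18 (z = 5.4 mm)

Layer 8 (z = 2.4): the 27.5×4.5 cube contributes its full rectangle (area 123.75 mm²); the cube at (0.5, -2) is present — its section is the full 4.5×28 rectangle (area 126.00 mm²); the cylinder at (4.5, -4) is not intersected at this z (z outside [3.5, 25.5]); the cube at (12, 12) does not reach this height (z outside [3, 12]); Taking the union: the regions partially overlap — summed areas 249.75 mm² minus the doubly-counted overlap 20.25 mm² gives 229.50 mm² — area = 229.50 mm². So its area = 229.50 mm². Layer 18 (z = 5.4): the cube (footprint 27.5×4.5) is included at this height (area 123.75 mm²); the 4.5×28 cube at (0.5, -2) contributes its full rectangle (area 126.00 mm²); the cylinder at (4.5, -4): section is a regular 24-gon, circumradius r=2.5 (area = (24/2)·2.500²·sin(360°/24) = 19.41 mm²); the cube at (12, 12) is present — its section is the full 11×8 rectangle (area 88.00 mm²); Merging all regions: the regions partially overlap — summed areas 357.16 mm² minus the doubly-counted overlap 20.97 mm² gives 336.19 mm² — area = 336.19 mm². So its area = 336.19 mm². Layer 18 is larger (336.19 vs 229.50 mm²).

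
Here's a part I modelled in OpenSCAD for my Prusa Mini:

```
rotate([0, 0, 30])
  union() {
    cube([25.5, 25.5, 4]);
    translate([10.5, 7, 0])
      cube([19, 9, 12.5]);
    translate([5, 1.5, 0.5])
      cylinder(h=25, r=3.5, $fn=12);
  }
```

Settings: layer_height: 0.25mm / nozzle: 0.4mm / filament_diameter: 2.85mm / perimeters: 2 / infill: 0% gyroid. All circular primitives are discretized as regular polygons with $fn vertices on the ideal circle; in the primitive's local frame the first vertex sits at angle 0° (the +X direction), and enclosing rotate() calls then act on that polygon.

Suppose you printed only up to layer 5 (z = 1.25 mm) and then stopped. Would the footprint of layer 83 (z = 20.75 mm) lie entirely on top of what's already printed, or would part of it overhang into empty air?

Compare the two slices. At z = 1.25: the cube (footprint 25.5×25.5) is included at this height (area 650.25 mm²); the cube at (10.5, 7) (footprint 19×9) is included at this height (area 171.00 mm²); the r=3.5 cylinder at (5, 1.5) gives a regular 12-gon of circumradius 3.5 (constant along its height) (area = (12/2)·3.500²·sin(360°/12) = 36.75 mm²); Taking the union: the regions partially overlap — summed areas 858.00 mm² minus the doubly-counted overlap 163.27 mm² gives 694.73 mm² — area = 694.73 mm²; (whole slice rotated 30° about Z — lengths, areas and connectivity unchanged). At z = 20.75: the cube does not reach this height (z outside [0, 4]); the cube at (10.5, 7) is absent (z outside [0, 12.5]); the r=3.5 cylinder at (5, 1.5) gives a regular 12-gon of circumradius 3.5 (constant along its height) (area = (12/2)·3.500²·sin(360°/12) = 36.75 mm²); Taking the union: only the r=3.5 cylinder at (5, 1.5) is present, so the union is just that shape — area = 36.75 mm²; (whole slice rotated 30° about Z — lengths, areas and connectivity unchanged). Checking containment: the cross-section at z = 20.75 is a subset of the cross-section at z = 1.25.

entirely on top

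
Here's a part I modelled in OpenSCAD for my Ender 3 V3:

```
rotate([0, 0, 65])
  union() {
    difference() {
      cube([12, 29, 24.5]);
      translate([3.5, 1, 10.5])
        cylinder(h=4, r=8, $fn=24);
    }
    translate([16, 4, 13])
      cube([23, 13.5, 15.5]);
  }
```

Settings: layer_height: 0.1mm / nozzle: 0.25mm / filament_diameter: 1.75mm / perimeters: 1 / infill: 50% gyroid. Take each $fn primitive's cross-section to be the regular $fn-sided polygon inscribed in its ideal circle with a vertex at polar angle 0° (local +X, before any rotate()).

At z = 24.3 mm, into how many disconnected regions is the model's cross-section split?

2

At z = 24.3 mm: the cube is present — its section is the full 12×29 rectangle; the cylinder at (3.5, 1) does not reach this height (z outside [10.5, 14.5]); Subtracting the remaining from the first: none of the subtracted shapes is present at this height, so the 12×29 cube is unchanged — 1 connected region; the cube at (16, 4) (footprint 23×13.5) is included at this height; Merging all regions: the 2 present regions are separate (no shared area or edge), so areas and boundary lengths simply add and each stays a separate island — 2 connected regions; (whole slice rotated 65° about Z — lengths, areas and connectivity unchanged). The result has 2 disconnected regions.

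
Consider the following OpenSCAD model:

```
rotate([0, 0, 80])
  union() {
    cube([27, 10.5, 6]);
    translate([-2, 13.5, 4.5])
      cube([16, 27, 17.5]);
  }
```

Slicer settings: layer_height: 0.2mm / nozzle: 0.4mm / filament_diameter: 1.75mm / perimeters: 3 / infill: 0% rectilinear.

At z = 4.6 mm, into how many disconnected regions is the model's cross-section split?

2

At z = 4.6 mm: the 27×10.5 cube contributes its full rectangle; the 16×27 cube at (-2, 13.5) contributes its full rectangle; Taking the union: the 2 present regions are separate (no shared area or edge), so areas and boundary lengths simply add and each stays a separate island — 2 connected regions; (whole slice rotated 80° about Z — lengths, areas and connectivity unchanged). The result has 2 disconnected regions.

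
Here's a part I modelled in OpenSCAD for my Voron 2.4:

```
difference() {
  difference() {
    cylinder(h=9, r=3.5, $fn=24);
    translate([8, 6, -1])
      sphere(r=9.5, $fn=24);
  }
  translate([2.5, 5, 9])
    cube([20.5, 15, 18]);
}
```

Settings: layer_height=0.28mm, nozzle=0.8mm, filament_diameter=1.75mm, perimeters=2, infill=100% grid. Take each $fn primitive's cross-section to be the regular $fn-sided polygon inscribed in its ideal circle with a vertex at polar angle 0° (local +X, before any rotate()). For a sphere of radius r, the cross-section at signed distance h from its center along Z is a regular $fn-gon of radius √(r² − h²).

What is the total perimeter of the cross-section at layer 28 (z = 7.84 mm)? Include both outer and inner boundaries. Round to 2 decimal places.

At z = 7.84 mm: the cylinder: section is a regular 24-gon, circumradius r=3.5 (perimeter = 2·24·3.500·sin(180°/24) = 21.93 mm); the sphere at (8, 6): section is a regular 24-gon, circumradius = √(r²−h²) = √(9.5²−8.84²) = 3.479 (perimeter = 2·24·3.479·sin(180°/24) = 21.80 mm); Subtracting the remaining from the first: starting from the r=3.5 cylinder, the r=9.5 sphere at (8, 6) misses the remaining region (no effect) — boundary = 21.93 mm; the cube at (2.5, 5) is absent (z outside [9, 27]); Subtracting the remaining from the first: none of the subtracted shapes is present at this height, so the result so far is unchanged — boundary = 21.93 mm. Overall, the cross-section is a single solid region. Total boundary length (outer) = 21.93 mm.

21.93 mm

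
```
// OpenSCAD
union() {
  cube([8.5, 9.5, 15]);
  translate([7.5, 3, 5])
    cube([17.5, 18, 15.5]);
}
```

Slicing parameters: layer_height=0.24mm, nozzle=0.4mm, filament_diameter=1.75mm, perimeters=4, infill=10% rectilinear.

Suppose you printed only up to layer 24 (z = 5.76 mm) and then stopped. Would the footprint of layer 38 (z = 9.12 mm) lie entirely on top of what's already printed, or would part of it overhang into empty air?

Compare the two slices. At z = 5.76: the cube is present — its section is the full 8.5×9.5 rectangle (area 80.75 mm²); the cube at (7.5, 3) is present — its section is the full 17.5×18 rectangle (area 315.00 mm²); Taking the union: the regions partially overlap — summed areas 395.75 mm² minus the doubly-counted overlap 6.50 mm² gives 389.25 mm² — area = 389.25 mm². At z = 9.12: the cube (footprint 8.5×9.5) is included at this height (area 80.75 mm²); the cube at (7.5, 3) (footprint 17.5×18) is included at this height (area 315.00 mm²); Merging all regions: the regions partially overlap — summed areas 395.75 mm² minus the doubly-counted overlap 6.50 mm² gives 389.25 mm² — area = 389.25 mm². Checking containment: the cross-section at z = 9.12 is a subset of the cross-section at z = 5.76.

entirely on top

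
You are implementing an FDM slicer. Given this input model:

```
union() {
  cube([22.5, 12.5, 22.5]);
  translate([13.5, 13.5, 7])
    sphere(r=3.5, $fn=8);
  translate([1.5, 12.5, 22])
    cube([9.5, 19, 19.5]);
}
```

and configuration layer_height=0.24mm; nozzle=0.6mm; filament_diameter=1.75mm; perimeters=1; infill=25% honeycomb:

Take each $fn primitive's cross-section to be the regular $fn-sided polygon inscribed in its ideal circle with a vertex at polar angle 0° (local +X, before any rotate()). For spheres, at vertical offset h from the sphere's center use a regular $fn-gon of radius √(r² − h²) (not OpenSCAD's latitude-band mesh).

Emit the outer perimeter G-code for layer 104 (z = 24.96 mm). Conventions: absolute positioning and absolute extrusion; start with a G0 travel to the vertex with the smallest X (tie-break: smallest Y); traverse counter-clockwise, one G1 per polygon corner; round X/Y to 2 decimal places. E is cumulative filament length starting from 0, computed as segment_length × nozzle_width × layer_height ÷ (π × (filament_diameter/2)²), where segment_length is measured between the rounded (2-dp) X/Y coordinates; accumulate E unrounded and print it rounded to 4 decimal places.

At z = 24.96 mm: the cube is not intersected at this z (z outside [0, 22.5]); the sphere at (13.5, 13.5) does not reach this height (|z−center|=17.960 > r=3.5); the cube at (1.5, 12.5) (footprint 9.5×19) is included at this height; Merging all regions: only the 9.5×19 cube at (1.5, 12.5) is present, so the union is just that shape — 1 connected region. The outline is a single polygon with 4 vertices. Extrusion per mm of travel: 0.6 × 0.24 / (π × 0.875²) = 0.059868. Accumulating E over each segment gives final E = 3.4125.

G0 X1.50 Y12.50 Z24.96
G1 X11.00 Y12.50 E0.5687
G1 X11.00 Y31.50 E1.7062
G1 X1.50 Y31.50 E2.2750
G1 X1.50 Y12.50 E3.4125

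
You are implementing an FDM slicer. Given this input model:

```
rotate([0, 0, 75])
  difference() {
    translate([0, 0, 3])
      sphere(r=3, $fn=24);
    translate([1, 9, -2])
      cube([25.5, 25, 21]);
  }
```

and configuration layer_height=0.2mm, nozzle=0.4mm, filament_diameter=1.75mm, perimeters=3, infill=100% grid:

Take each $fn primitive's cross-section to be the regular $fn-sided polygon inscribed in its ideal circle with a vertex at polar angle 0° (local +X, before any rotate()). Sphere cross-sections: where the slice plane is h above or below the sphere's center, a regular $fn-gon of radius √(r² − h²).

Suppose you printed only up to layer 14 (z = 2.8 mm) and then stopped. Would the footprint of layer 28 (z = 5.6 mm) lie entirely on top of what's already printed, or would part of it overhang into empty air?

Compare the two slices. At z = 2.8: the r=3 sphere slices to a regular 24-gon of circumradius 2.993 (√(r²−h²) with h=0.2 from center) (area = (24/2)·2.993²·sin(360°/24) = 27.83 mm²); the cube at (1, 9) is present — its section is the full 25.5×25 rectangle (area 637.50 mm²); Subtracting the remaining from the first: starting from the r=3 sphere (27.83 mm²), the 25.5×25 cube at (1, 9) misses the remaining region (no effect) — area = 27.83 mm²; (whole slice rotated 75° about Z — lengths, areas and connectivity unchanged). At z = 5.6: the r=3 sphere slices to a regular 24-gon of circumradius 1.497 (√(r²−h²) with h=2.6 from center) (area = (24/2)·1.497²·sin(360°/24) = 6.96 mm²); the cube at (1, 9) (footprint 25.5×25) is included at this height (area 637.50 mm²); Taking the first minus the rest: starting from the r=3 sphere (6.96 mm²), the 25.5×25 cube at (1, 9) misses the remaining region (no effect) — area = 6.96 mm²; (rotated 75° about Z; rotation is an isometry so areas/perimeters/island counts are preserved). Checking containment: the cross-section at z = 5.6 is a subset of the cross-section at z = 2.8.

entirely on top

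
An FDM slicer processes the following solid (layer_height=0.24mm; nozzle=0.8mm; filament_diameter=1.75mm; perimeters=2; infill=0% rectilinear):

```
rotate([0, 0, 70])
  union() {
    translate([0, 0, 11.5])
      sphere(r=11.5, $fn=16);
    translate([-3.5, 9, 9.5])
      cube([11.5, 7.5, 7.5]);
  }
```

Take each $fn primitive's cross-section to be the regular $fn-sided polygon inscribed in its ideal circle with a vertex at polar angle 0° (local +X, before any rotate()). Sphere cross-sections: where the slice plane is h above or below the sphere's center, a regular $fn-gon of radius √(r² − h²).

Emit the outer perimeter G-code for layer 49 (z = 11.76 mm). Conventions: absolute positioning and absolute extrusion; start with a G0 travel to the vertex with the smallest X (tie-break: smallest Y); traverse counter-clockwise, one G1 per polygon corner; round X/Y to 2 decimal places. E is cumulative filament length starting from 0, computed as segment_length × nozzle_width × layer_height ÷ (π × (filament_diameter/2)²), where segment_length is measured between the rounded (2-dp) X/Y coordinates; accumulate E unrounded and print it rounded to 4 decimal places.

G0 X-16.70 Y2.35 Z11.76
G1 X-11.35 Y0.41 E0.4543
G1 X-11.49 Y-0.50 E0.5278
G1 X-10.42 Y-4.86 E0.8861
G1 X-7.77 Y-8.48 E1.2442
G1 X-3.93 Y-10.80 E1.6024
G1 X0.50 Y-11.49 E1.9603
G1 X4.86 Y-10.42 E2.3186
G1 X8.48 Y-7.77 E2.6767
G1 X10.80 Y-3.93 E3.0349
G1 X11.49 Y0.50 E3.3927
G1 X10.42 Y4.86 E3.7511
G1 X7.77 Y8.48 E4.1092
G1 X3.93 Y10.80 E4.4673
G1 X-0.50 Y11.49 E4.8252
G1 X-4.86 Y10.42 E5.1836
G1 X-6.12 Y9.49 E5.3086
G1 X-5.72 Y10.60 E5.4028
G1 X-12.77 Y13.16 E6.0015
G1 X-16.70 Y2.35 E6.9197

At z = 11.76 mm: the r=11.5 sphere slices to a regular 16-gon of circumradius 11.497 (√(r²−h²) with h=0.26 from center); the cube at (-3.5, 9) is present — its section is the full 11.5×7.5 rectangle; Combining (union): the regions partially overlap (shared area 18.55 mm²), so overlapping operands fuse into one piece — 1 connected region; (rotated 70° about Z; rotation is an isometry so areas/perimeters/island counts are preserved). The outline is a single polygon with 19 vertices. Extrusion per mm of travel: 0.8 × 0.24 / (π × 0.875²) = 0.079824. Accumulating E over each segment gives final E = 6.9197.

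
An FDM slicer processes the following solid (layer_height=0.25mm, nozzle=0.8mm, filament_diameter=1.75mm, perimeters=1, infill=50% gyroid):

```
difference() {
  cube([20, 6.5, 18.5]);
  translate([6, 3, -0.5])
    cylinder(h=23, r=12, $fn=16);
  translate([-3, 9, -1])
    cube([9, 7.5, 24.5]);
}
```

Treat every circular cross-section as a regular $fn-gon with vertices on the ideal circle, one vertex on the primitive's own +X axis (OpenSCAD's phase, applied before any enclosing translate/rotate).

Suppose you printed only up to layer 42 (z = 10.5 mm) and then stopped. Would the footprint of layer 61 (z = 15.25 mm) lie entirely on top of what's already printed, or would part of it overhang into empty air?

Compare the two slices. At z = 10.5: the cube is present — its section is the full 20×6.5 rectangle (area 130.00 mm²); the r=12 cylinder at (6, 3) contributes a regular 16-gon of circumradius 12 (area = (16/2)·12.000²·sin(360°/16) = 440.85 mm²); the 9×7.5 cube at (-3, 9) contributes its full rectangle (area 67.50 mm²); Subtracting the remaining from the first: starting from the 20×6.5 cube (130.00 mm²), the r=12 cylinder at (6, 3) partially overlaps it — only the 114.89 mm² overlap (of its 440.85 mm²) is removed, clipping the outline; the 9×7.5 cube at (-3, 9) misses the remaining region (no effect) — area = 15.11 mm². At z = 15.25: the 20×6.5 cube contributes its full rectangle (area 130.00 mm²); the r=12 cylinder at (6, 3) contributes a regular 16-gon of circumradius 12 (area = (16/2)·12.000²·sin(360°/16) = 440.85 mm²); the cube at (-3, 9) (footprint 9×7.5) is included at this height (area 67.50 mm²); Subtracting the remaining from the first: starting from the 20×6.5 cube (130.00 mm²), the r=12 cylinder at (6, 3) partially overlaps it — only the 114.89 mm² overlap (of its 440.85 mm²) is removed, clipping the outline; the 9×7.5 cube at (-3, 9) misses the remaining region (no effect) — area = 15.11 mm². Checking containment: the cross-section at z = 15.25 is a subset of the cross-section at z = 10.5.

entirely on top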